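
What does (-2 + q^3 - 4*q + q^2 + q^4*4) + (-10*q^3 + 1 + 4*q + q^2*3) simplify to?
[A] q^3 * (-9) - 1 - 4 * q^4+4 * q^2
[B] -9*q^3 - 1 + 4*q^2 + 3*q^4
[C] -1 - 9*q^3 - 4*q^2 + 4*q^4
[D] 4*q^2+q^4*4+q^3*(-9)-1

Adding the polynomials and combining like terms:
(-2 + q^3 - 4*q + q^2 + q^4*4) + (-10*q^3 + 1 + 4*q + q^2*3)
= 4*q^2+q^4*4+q^3*(-9)-1
D) 4*q^2+q^4*4+q^3*(-9)-1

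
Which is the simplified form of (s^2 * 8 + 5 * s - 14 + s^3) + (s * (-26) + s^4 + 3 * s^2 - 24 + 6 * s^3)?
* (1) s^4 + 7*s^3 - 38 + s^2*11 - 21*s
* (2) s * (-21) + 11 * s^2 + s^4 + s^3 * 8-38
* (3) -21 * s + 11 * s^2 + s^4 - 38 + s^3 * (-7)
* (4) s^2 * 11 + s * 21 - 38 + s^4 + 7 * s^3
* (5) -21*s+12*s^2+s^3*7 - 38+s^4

Adding the polynomials and combining like terms:
(s^2*8 + 5*s - 14 + s^3) + (s*(-26) + s^4 + 3*s^2 - 24 + 6*s^3)
= s^4 + 7*s^3 - 38 + s^2*11 - 21*s
1) s^4 + 7*s^3 - 38 + s^2*11 - 21*s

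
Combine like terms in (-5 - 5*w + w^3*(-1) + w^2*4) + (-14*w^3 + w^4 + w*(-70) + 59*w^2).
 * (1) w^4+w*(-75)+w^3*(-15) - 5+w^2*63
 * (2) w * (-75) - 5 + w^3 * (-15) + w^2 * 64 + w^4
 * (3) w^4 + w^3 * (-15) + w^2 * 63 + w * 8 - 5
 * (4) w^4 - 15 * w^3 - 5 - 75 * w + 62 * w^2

Adding the polynomials and combining like terms:
(-5 - 5*w + w^3*(-1) + w^2*4) + (-14*w^3 + w^4 + w*(-70) + 59*w^2)
= w^4+w*(-75)+w^3*(-15) - 5+w^2*63
1) w^4+w*(-75)+w^3*(-15) - 5+w^2*63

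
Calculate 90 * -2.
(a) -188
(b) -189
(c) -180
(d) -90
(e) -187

90 * -2 = -180
c) -180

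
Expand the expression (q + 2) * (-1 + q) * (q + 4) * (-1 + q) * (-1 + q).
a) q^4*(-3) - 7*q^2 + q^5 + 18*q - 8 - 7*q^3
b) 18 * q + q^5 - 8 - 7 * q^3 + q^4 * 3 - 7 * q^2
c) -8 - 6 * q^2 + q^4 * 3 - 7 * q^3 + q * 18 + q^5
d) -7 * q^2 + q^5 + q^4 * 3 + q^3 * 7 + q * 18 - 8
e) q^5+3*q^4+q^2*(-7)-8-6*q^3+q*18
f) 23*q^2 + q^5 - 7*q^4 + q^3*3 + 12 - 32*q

Expanding (q + 2) * (-1 + q) * (q + 4) * (-1 + q) * (-1 + q):
= 18 * q + q^5 - 8 - 7 * q^3 + q^4 * 3 - 7 * q^2
b) 18 * q + q^5 - 8 - 7 * q^3 + q^4 * 3 - 7 * q^2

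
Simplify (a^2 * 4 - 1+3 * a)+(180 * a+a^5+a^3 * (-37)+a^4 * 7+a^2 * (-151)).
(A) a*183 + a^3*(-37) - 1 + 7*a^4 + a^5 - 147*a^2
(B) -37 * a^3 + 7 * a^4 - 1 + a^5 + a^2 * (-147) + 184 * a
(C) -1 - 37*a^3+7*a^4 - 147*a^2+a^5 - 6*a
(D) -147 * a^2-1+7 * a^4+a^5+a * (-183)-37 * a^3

Adding the polynomials and combining like terms:
(a^2*4 - 1 + 3*a) + (180*a + a^5 + a^3*(-37) + a^4*7 + a^2*(-151))
= a*183 + a^3*(-37) - 1 + 7*a^4 + a^5 - 147*a^2
A) a*183 + a^3*(-37) - 1 + 7*a^4 + a^5 - 147*a^2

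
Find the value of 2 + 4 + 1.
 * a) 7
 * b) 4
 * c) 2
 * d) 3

First: 2 + 4 = 6
Then: 6 + 1 = 7
a) 7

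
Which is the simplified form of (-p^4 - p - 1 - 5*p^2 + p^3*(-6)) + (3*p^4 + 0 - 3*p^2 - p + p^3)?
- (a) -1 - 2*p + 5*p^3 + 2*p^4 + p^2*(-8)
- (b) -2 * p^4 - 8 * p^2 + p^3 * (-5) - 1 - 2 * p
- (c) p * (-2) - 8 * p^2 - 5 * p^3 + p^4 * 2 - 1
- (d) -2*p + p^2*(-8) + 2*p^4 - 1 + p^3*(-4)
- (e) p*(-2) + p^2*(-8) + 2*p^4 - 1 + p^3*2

Adding the polynomials and combining like terms:
(-p^4 - p - 1 - 5*p^2 + p^3*(-6)) + (3*p^4 + 0 - 3*p^2 - p + p^3)
= p * (-2) - 8 * p^2 - 5 * p^3 + p^4 * 2 - 1
c) p * (-2) - 8 * p^2 - 5 * p^3 + p^4 * 2 - 1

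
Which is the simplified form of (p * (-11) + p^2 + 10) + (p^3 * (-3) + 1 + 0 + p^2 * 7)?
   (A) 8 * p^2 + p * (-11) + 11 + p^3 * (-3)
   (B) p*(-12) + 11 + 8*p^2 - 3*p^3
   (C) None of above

Adding the polynomials and combining like terms:
(p*(-11) + p^2 + 10) + (p^3*(-3) + 1 + 0 + p^2*7)
= 8 * p^2 + p * (-11) + 11 + p^3 * (-3)
A) 8 * p^2 + p * (-11) + 11 + p^3 * (-3)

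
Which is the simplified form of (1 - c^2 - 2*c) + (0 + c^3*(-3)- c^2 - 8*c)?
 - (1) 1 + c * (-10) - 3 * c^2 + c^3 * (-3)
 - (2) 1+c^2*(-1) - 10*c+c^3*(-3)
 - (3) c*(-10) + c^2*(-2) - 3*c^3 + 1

Adding the polynomials and combining like terms:
(1 - c^2 - 2*c) + (0 + c^3*(-3) - c^2 - 8*c)
= c*(-10) + c^2*(-2) - 3*c^3 + 1
3) c*(-10) + c^2*(-2) - 3*c^3 + 1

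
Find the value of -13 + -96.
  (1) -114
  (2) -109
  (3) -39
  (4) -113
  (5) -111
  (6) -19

-13 + -96 = -109
2) -109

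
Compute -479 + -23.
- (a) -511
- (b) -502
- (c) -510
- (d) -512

-479 + -23 = -502
b) -502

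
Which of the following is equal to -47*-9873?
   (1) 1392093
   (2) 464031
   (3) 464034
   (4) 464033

-47 * -9873 = 464031
2) 464031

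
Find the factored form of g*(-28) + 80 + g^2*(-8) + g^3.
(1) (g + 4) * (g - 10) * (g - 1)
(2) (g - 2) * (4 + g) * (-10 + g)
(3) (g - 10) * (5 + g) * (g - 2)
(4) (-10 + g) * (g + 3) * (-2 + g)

We need to factor g*(-28) + 80 + g^2*(-8) + g^3.
The factored form is (g - 2) * (4 + g) * (-10 + g).
2) (g - 2) * (4 + g) * (-10 + g)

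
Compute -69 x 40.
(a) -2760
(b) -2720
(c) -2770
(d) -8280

-69 * 40 = -2760
a) -2760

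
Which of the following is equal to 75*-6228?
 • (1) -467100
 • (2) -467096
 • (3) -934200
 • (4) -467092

75 * -6228 = -467100
1) -467100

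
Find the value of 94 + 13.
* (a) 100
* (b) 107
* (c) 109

94 + 13 = 107
b) 107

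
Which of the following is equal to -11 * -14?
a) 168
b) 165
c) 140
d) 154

-11 * -14 = 154
d) 154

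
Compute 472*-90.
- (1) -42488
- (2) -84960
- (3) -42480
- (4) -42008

472 * -90 = -42480
3) -42480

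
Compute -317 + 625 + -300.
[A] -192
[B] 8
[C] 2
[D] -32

First: -317 + 625 = 308
Then: 308 + -300 = 8
B) 8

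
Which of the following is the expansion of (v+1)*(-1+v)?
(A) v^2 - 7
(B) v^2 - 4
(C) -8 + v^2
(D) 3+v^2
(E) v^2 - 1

Expanding (v+1)*(-1+v):
= v^2 - 1
E) v^2 - 1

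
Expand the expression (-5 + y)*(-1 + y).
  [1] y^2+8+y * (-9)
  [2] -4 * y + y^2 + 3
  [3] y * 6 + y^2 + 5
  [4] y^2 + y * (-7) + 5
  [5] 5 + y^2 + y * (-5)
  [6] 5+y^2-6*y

Expanding (-5 + y)*(-1 + y):
= 5+y^2-6*y
6) 5+y^2-6*y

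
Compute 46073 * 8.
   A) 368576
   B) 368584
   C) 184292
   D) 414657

46073 * 8 = 368584
B) 368584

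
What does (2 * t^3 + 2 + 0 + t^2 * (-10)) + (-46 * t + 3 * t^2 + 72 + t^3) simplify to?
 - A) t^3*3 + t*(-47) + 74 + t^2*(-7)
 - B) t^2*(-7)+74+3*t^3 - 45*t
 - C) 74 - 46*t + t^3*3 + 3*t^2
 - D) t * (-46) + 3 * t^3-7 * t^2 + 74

Adding the polynomials and combining like terms:
(2*t^3 + 2 + 0 + t^2*(-10)) + (-46*t + 3*t^2 + 72 + t^3)
= t * (-46) + 3 * t^3-7 * t^2 + 74
D) t * (-46) + 3 * t^3-7 * t^2 + 74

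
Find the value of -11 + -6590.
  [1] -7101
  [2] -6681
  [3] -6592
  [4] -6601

-11 + -6590 = -6601
4) -6601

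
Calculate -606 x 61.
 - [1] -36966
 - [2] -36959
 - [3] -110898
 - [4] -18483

-606 * 61 = -36966
1) -36966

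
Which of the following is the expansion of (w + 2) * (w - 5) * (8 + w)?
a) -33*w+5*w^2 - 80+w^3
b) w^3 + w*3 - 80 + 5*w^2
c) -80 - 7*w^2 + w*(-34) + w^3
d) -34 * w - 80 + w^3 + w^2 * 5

Expanding (w + 2) * (w - 5) * (8 + w):
= -34 * w - 80 + w^3 + w^2 * 5
d) -34 * w - 80 + w^3 + w^2 * 5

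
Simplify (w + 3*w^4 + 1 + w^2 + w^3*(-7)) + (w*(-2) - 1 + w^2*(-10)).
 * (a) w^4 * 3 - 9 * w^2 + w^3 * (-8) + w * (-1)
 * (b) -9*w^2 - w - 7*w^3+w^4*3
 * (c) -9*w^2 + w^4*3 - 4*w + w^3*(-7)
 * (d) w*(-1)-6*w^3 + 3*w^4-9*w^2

Adding the polynomials and combining like terms:
(w + 3*w^4 + 1 + w^2 + w^3*(-7)) + (w*(-2) - 1 + w^2*(-10))
= -9*w^2 - w - 7*w^3+w^4*3
b) -9*w^2 - w - 7*w^3+w^4*3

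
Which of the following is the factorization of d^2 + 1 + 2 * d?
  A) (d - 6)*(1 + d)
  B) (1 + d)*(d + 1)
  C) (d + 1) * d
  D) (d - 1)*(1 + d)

We need to factor d^2 + 1 + 2 * d.
The factored form is (1 + d)*(d + 1).
B) (1 + d)*(d + 1)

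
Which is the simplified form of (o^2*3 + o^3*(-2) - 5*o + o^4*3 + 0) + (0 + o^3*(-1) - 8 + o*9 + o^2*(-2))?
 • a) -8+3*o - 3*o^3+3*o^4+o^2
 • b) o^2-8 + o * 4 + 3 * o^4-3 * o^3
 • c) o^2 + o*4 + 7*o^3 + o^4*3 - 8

Adding the polynomials and combining like terms:
(o^2*3 + o^3*(-2) - 5*o + o^4*3 + 0) + (0 + o^3*(-1) - 8 + o*9 + o^2*(-2))
= o^2-8 + o * 4 + 3 * o^4-3 * o^3
b) o^2-8 + o * 4 + 3 * o^4-3 * o^3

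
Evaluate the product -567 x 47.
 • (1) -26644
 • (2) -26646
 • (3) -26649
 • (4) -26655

-567 * 47 = -26649
3) -26649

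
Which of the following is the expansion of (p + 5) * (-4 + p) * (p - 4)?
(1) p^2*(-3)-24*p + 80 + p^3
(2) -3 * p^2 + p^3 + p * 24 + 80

Expanding (p + 5) * (-4 + p) * (p - 4):
= p^2*(-3)-24*p + 80 + p^3
1) p^2*(-3)-24*p + 80 + p^3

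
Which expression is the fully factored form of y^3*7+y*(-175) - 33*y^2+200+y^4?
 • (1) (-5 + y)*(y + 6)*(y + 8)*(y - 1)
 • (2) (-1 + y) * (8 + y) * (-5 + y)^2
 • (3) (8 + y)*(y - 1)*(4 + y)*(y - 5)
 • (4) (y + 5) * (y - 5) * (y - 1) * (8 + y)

We need to factor y^3*7+y*(-175) - 33*y^2+200+y^4.
The factored form is (y + 5) * (y - 5) * (y - 1) * (8 + y).
4) (y + 5) * (y - 5) * (y - 1) * (8 + y)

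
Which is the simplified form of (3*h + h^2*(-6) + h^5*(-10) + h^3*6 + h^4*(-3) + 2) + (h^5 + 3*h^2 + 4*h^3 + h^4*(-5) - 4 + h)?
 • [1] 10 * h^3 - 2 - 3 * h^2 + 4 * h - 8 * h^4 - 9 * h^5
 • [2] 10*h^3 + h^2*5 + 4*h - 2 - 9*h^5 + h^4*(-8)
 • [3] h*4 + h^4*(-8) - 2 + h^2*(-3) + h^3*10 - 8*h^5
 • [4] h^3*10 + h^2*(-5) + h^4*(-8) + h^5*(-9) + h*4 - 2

Adding the polynomials and combining like terms:
(3*h + h^2*(-6) + h^5*(-10) + h^3*6 + h^4*(-3) + 2) + (h^5 + 3*h^2 + 4*h^3 + h^4*(-5) - 4 + h)
= 10 * h^3 - 2 - 3 * h^2 + 4 * h - 8 * h^4 - 9 * h^5
1) 10 * h^3 - 2 - 3 * h^2 + 4 * h - 8 * h^4 - 9 * h^5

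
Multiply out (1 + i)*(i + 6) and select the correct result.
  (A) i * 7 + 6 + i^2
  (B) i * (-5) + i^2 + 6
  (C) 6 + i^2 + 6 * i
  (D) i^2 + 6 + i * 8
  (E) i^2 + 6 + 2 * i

Expanding (1 + i)*(i + 6):
= i * 7 + 6 + i^2
A) i * 7 + 6 + i^2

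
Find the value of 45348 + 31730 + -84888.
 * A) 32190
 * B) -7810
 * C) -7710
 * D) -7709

First: 45348 + 31730 = 77078
Then: 77078 + -84888 = -7810
B) -7810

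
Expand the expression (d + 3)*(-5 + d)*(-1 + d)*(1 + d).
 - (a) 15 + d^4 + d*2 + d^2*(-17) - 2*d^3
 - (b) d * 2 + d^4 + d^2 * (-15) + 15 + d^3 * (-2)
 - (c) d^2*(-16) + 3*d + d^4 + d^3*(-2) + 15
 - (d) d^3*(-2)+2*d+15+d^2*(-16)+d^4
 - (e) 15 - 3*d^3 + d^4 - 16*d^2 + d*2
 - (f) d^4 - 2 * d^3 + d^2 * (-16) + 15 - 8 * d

Expanding (d + 3)*(-5 + d)*(-1 + d)*(1 + d):
= d^3*(-2)+2*d+15+d^2*(-16)+d^4
d) d^3*(-2)+2*d+15+d^2*(-16)+d^4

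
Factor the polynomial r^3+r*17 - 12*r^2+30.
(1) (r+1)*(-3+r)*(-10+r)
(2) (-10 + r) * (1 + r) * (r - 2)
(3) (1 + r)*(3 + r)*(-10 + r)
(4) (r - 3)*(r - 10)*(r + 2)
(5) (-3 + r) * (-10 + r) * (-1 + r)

We need to factor r^3+r*17 - 12*r^2+30.
The factored form is (r+1)*(-3+r)*(-10+r).
1) (r+1)*(-3+r)*(-10+r)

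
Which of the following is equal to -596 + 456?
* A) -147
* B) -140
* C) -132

-596 + 456 = -140
B) -140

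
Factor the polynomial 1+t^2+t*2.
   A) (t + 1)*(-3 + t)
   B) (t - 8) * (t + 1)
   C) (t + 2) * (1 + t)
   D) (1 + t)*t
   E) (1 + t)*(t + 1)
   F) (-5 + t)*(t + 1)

We need to factor 1+t^2+t*2.
The factored form is (1 + t)*(t + 1).
E) (1 + t)*(t + 1)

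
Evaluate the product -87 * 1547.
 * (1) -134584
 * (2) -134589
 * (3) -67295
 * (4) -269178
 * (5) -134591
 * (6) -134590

-87 * 1547 = -134589
2) -134589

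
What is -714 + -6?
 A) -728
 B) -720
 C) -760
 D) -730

-714 + -6 = -720
B) -720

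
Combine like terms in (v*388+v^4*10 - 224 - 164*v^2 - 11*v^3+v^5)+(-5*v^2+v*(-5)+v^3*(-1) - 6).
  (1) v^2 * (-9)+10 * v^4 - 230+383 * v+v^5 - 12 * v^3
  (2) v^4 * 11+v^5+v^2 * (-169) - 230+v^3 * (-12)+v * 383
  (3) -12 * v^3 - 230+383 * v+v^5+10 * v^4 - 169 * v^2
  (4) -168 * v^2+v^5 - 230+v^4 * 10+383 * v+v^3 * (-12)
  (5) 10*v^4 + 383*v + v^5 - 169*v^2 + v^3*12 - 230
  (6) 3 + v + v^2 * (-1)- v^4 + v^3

Adding the polynomials and combining like terms:
(v*388 + v^4*10 - 224 - 164*v^2 - 11*v^3 + v^5) + (-5*v^2 + v*(-5) + v^3*(-1) - 6)
= -12 * v^3 - 230+383 * v+v^5+10 * v^4 - 169 * v^2
3) -12 * v^3 - 230+383 * v+v^5+10 * v^4 - 169 * v^2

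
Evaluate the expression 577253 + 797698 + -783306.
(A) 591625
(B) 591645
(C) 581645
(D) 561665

First: 577253 + 797698 = 1374951
Then: 1374951 + -783306 = 591645
B) 591645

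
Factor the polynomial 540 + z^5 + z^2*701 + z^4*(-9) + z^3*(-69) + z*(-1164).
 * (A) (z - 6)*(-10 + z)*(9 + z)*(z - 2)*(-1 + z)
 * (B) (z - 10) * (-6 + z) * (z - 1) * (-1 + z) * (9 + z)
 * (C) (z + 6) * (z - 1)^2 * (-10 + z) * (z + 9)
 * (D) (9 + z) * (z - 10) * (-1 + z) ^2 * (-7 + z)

We need to factor 540 + z^5 + z^2*701 + z^4*(-9) + z^3*(-69) + z*(-1164).
The factored form is (z - 10) * (-6 + z) * (z - 1) * (-1 + z) * (9 + z).
B) (z - 10) * (-6 + z) * (z - 1) * (-1 + z) * (9 + z)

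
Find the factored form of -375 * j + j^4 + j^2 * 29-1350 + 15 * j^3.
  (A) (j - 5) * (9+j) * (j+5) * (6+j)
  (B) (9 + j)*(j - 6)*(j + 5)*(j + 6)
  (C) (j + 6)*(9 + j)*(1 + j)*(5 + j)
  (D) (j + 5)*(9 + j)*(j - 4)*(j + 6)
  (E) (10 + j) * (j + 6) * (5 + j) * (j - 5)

We need to factor -375 * j + j^4 + j^2 * 29-1350 + 15 * j^3.
The factored form is (j - 5) * (9+j) * (j+5) * (6+j).
A) (j - 5) * (9+j) * (j+5) * (6+j)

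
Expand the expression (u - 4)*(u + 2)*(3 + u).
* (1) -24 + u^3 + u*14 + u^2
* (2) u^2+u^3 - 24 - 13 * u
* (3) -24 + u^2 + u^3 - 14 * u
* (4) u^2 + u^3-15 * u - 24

Expanding (u - 4)*(u + 2)*(3 + u):
= -24 + u^2 + u^3 - 14 * u
3) -24 + u^2 + u^3 - 14 * u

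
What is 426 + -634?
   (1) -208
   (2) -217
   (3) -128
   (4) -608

426 + -634 = -208
1) -208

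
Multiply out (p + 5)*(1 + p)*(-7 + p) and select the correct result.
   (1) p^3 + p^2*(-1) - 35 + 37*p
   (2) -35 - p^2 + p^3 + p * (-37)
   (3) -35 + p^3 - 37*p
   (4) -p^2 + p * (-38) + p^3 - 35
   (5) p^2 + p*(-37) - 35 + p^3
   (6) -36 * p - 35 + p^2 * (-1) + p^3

Expanding (p + 5)*(1 + p)*(-7 + p):
= -35 - p^2 + p^3 + p * (-37)
2) -35 - p^2 + p^3 + p * (-37)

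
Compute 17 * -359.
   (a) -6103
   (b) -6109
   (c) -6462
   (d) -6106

17 * -359 = -6103
a) -6103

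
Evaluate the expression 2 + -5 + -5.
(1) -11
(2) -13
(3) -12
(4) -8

First: 2 + -5 = -3
Then: -3 + -5 = -8
4) -8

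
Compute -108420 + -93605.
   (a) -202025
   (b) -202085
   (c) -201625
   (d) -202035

-108420 + -93605 = -202025
a) -202025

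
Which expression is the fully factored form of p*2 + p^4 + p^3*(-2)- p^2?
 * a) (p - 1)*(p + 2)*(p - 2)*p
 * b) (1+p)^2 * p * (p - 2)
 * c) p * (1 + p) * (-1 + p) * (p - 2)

We need to factor p*2 + p^4 + p^3*(-2)- p^2.
The factored form is p * (1 + p) * (-1 + p) * (p - 2).
c) p * (1 + p) * (-1 + p) * (p - 2)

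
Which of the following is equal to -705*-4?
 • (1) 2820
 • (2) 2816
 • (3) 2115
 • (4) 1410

-705 * -4 = 2820
1) 2820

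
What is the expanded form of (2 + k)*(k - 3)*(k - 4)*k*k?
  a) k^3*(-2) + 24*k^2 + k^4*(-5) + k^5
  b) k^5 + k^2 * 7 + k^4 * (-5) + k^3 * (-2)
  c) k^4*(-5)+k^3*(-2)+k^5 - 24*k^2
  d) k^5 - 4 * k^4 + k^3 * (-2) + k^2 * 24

Expanding (2 + k)*(k - 3)*(k - 4)*k*k:
= k^3*(-2) + 24*k^2 + k^4*(-5) + k^5
a) k^3*(-2) + 24*k^2 + k^4*(-5) + k^5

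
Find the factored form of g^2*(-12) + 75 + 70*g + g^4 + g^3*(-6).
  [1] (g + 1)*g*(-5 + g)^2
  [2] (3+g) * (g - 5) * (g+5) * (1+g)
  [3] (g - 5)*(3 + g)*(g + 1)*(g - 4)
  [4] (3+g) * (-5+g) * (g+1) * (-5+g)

We need to factor g^2*(-12) + 75 + 70*g + g^4 + g^3*(-6).
The factored form is (3+g) * (-5+g) * (g+1) * (-5+g).
4) (3+g) * (-5+g) * (g+1) * (-5+g)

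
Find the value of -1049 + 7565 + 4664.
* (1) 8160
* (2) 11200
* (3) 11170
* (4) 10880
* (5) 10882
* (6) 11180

First: -1049 + 7565 = 6516
Then: 6516 + 4664 = 11180
6) 11180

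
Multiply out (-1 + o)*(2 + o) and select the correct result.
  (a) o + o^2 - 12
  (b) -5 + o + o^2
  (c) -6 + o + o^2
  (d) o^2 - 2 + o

Expanding (-1 + o)*(2 + o):
= o^2 - 2 + o
d) o^2 - 2 + o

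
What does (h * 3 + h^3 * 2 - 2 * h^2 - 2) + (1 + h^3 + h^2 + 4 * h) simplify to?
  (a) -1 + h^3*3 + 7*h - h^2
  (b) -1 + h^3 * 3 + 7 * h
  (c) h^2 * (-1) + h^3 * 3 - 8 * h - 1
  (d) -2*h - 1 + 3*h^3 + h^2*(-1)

Adding the polynomials and combining like terms:
(h*3 + h^3*2 - 2*h^2 - 2) + (1 + h^3 + h^2 + 4*h)
= -1 + h^3*3 + 7*h - h^2
a) -1 + h^3*3 + 7*h - h^2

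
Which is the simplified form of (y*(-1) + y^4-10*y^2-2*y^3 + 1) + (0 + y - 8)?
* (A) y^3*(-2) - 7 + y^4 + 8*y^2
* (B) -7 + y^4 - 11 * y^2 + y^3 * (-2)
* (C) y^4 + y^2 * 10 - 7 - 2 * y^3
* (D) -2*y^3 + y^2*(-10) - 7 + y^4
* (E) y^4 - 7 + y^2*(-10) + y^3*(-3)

Adding the polynomials and combining like terms:
(y*(-1) + y^4 - 10*y^2 - 2*y^3 + 1) + (0 + y - 8)
= -2*y^3 + y^2*(-10) - 7 + y^4
D) -2*y^3 + y^2*(-10) - 7 + y^4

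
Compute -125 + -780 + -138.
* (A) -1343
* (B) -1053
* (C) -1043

First: -125 + -780 = -905
Then: -905 + -138 = -1043
C) -1043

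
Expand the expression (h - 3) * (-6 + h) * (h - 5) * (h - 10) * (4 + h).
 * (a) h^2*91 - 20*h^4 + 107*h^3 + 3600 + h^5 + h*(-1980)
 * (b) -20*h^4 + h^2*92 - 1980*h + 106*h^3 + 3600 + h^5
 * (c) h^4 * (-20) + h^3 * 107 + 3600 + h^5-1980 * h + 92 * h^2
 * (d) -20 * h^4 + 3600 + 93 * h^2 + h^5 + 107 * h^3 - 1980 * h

Expanding (h - 3) * (-6 + h) * (h - 5) * (h - 10) * (4 + h):
= h^4 * (-20) + h^3 * 107 + 3600 + h^5-1980 * h + 92 * h^2
c) h^4 * (-20) + h^3 * 107 + 3600 + h^5-1980 * h + 92 * h^2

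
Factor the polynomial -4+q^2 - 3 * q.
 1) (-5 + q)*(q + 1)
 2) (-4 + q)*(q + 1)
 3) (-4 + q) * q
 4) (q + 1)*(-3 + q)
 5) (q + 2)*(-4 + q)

We need to factor -4+q^2 - 3 * q.
The factored form is (-4 + q)*(q + 1).
2) (-4 + q)*(q + 1)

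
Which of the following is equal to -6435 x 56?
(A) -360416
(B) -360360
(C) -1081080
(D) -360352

-6435 * 56 = -360360
B) -360360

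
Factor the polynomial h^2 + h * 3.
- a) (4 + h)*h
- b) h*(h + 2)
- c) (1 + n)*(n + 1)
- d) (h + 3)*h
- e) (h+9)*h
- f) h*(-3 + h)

We need to factor h^2 + h * 3.
The factored form is (h + 3)*h.
d) (h + 3)*h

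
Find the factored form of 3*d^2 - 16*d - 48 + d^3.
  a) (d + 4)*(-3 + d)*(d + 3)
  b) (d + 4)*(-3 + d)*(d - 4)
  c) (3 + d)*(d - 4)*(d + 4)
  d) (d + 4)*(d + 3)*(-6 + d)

We need to factor 3*d^2 - 16*d - 48 + d^3.
The factored form is (3 + d)*(d - 4)*(d + 4).
c) (3 + d)*(d - 4)*(d + 4)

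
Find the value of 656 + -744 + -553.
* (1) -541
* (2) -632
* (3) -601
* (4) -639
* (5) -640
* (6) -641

First: 656 + -744 = -88
Then: -88 + -553 = -641
6) -641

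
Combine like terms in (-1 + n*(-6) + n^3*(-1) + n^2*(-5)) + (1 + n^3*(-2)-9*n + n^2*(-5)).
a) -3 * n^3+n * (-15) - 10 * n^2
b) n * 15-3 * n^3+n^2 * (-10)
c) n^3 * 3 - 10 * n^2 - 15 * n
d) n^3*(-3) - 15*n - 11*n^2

Adding the polynomials and combining like terms:
(-1 + n*(-6) + n^3*(-1) + n^2*(-5)) + (1 + n^3*(-2) - 9*n + n^2*(-5))
= -3 * n^3+n * (-15) - 10 * n^2
a) -3 * n^3+n * (-15) - 10 * n^2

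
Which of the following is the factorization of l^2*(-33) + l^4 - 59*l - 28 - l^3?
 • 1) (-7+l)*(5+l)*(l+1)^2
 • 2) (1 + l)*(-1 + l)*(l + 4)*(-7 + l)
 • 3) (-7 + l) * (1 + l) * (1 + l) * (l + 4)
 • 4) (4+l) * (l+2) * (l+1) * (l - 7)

We need to factor l^2*(-33) + l^4 - 59*l - 28 - l^3.
The factored form is (-7 + l) * (1 + l) * (1 + l) * (l + 4).
3) (-7 + l) * (1 + l) * (1 + l) * (l + 4)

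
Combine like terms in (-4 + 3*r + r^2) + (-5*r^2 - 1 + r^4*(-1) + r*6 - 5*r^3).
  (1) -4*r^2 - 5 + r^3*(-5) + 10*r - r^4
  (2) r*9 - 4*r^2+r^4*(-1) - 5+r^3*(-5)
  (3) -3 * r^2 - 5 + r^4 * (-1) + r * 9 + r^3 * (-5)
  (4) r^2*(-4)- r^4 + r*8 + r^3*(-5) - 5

Adding the polynomials and combining like terms:
(-4 + 3*r + r^2) + (-5*r^2 - 1 + r^4*(-1) + r*6 - 5*r^3)
= r*9 - 4*r^2+r^4*(-1) - 5+r^3*(-5)
2) r*9 - 4*r^2+r^4*(-1) - 5+r^3*(-5)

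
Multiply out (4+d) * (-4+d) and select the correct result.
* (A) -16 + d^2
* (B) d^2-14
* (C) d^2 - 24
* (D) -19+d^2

Expanding (4+d) * (-4+d):
= -16 + d^2
A) -16 + d^2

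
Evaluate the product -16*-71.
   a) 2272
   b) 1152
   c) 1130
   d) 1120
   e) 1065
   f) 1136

-16 * -71 = 1136
f) 1136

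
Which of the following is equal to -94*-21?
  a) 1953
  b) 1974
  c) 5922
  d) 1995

-94 * -21 = 1974
b) 1974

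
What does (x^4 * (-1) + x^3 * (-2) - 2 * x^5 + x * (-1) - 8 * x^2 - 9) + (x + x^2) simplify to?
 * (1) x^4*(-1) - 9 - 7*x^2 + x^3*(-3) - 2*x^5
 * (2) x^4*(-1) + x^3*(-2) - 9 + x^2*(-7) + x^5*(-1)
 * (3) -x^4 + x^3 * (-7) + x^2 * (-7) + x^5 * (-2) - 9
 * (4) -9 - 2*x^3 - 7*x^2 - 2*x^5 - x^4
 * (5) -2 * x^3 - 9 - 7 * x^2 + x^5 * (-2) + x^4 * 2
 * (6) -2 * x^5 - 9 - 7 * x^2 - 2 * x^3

Adding the polynomials and combining like terms:
(x^4*(-1) + x^3*(-2) - 2*x^5 + x*(-1) - 8*x^2 - 9) + (x + x^2)
= -9 - 2*x^3 - 7*x^2 - 2*x^5 - x^4
4) -9 - 2*x^3 - 7*x^2 - 2*x^5 - x^4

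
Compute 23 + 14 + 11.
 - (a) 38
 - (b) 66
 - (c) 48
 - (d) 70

First: 23 + 14 = 37
Then: 37 + 11 = 48
c) 48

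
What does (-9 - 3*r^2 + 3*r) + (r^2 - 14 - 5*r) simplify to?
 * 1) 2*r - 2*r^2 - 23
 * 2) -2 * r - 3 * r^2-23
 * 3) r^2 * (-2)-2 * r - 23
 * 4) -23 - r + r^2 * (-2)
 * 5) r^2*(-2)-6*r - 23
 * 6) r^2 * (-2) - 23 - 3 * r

Adding the polynomials and combining like terms:
(-9 - 3*r^2 + 3*r) + (r^2 - 14 - 5*r)
= r^2 * (-2)-2 * r - 23
3) r^2 * (-2)-2 * r - 23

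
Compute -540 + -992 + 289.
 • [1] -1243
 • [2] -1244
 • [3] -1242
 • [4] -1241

First: -540 + -992 = -1532
Then: -1532 + 289 = -1243
1) -1243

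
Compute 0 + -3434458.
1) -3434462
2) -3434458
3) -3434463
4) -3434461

0 + -3434458 = -3434458
2) -3434458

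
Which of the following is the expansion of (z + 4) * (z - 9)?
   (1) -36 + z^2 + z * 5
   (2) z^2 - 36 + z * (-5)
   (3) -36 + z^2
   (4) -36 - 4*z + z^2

Expanding (z + 4) * (z - 9):
= z^2 - 36 + z * (-5)
2) z^2 - 36 + z * (-5)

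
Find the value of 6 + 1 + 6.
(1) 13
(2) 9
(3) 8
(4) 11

First: 6 + 1 = 7
Then: 7 + 6 = 13
1) 13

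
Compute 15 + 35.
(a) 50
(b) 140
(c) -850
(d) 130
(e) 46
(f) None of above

15 + 35 = 50
a) 50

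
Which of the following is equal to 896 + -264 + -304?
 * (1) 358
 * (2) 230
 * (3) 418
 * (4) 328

First: 896 + -264 = 632
Then: 632 + -304 = 328
4) 328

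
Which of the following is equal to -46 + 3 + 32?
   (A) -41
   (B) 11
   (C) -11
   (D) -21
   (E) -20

First: -46 + 3 = -43
Then: -43 + 32 = -11
C) -11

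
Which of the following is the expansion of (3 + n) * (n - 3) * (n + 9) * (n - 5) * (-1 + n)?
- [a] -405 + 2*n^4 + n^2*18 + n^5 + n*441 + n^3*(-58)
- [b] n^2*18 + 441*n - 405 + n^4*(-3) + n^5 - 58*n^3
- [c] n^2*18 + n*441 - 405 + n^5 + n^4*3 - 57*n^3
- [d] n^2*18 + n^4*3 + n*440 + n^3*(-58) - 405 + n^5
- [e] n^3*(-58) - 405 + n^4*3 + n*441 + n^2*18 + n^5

Expanding (3 + n) * (n - 3) * (n + 9) * (n - 5) * (-1 + n):
= n^3*(-58) - 405 + n^4*3 + n*441 + n^2*18 + n^5
e) n^3*(-58) - 405 + n^4*3 + n*441 + n^2*18 + n^5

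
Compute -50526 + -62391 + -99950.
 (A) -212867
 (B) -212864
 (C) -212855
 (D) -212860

First: -50526 + -62391 = -112917
Then: -112917 + -99950 = -212867
A) -212867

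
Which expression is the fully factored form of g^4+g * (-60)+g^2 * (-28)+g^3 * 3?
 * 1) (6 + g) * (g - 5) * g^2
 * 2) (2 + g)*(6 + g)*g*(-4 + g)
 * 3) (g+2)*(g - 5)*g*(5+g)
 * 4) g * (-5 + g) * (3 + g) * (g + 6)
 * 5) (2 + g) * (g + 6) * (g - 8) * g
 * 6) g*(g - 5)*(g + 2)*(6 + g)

We need to factor g^4+g * (-60)+g^2 * (-28)+g^3 * 3.
The factored form is g*(g - 5)*(g + 2)*(6 + g).
6) g*(g - 5)*(g + 2)*(6 + g)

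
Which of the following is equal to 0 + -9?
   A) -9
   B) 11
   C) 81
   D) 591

0 + -9 = -9
A) -9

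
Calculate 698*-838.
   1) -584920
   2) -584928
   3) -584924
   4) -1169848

698 * -838 = -584924
3) -584924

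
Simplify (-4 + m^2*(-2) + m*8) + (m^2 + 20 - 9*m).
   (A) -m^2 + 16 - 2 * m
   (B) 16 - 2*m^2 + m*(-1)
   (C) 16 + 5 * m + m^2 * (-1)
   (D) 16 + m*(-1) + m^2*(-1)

Adding the polynomials and combining like terms:
(-4 + m^2*(-2) + m*8) + (m^2 + 20 - 9*m)
= 16 + m*(-1) + m^2*(-1)
D) 16 + m*(-1) + m^2*(-1)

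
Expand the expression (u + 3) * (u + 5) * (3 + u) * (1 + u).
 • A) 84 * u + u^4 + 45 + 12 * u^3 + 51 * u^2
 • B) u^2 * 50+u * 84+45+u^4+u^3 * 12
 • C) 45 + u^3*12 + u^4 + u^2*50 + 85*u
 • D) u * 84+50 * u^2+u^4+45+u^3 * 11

Expanding (u + 3) * (u + 5) * (3 + u) * (1 + u):
= u^2 * 50+u * 84+45+u^4+u^3 * 12
B) u^2 * 50+u * 84+45+u^4+u^3 * 12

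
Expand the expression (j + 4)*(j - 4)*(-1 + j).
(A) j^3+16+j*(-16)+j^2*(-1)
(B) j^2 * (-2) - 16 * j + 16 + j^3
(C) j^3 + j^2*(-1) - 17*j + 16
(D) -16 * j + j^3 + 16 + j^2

Expanding (j + 4)*(j - 4)*(-1 + j):
= j^3+16+j*(-16)+j^2*(-1)
A) j^3+16+j*(-16)+j^2*(-1)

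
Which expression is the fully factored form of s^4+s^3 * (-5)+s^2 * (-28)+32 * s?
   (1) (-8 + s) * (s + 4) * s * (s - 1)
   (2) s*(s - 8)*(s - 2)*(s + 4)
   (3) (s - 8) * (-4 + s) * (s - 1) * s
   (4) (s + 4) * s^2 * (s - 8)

We need to factor s^4+s^3 * (-5)+s^2 * (-28)+32 * s.
The factored form is (-8 + s) * (s + 4) * s * (s - 1).
1) (-8 + s) * (s + 4) * s * (s - 1)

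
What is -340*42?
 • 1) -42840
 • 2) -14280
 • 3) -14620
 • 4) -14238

-340 * 42 = -14280
2) -14280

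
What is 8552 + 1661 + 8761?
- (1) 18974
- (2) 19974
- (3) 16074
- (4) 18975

First: 8552 + 1661 = 10213
Then: 10213 + 8761 = 18974
1) 18974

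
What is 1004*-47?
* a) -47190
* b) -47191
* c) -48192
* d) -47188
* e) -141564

1004 * -47 = -47188
d) -47188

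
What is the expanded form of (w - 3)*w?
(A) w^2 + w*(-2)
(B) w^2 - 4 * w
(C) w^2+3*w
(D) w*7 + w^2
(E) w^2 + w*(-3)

Expanding (w - 3)*w:
= w^2 + w*(-3)
E) w^2 + w*(-3)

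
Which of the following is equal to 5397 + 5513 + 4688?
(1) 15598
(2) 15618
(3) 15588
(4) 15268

First: 5397 + 5513 = 10910
Then: 10910 + 4688 = 15598
1) 15598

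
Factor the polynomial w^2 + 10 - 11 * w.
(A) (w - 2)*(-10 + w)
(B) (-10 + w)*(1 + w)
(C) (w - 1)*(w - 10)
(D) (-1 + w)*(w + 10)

We need to factor w^2 + 10 - 11 * w.
The factored form is (w - 1)*(w - 10).
C) (w - 1)*(w - 10)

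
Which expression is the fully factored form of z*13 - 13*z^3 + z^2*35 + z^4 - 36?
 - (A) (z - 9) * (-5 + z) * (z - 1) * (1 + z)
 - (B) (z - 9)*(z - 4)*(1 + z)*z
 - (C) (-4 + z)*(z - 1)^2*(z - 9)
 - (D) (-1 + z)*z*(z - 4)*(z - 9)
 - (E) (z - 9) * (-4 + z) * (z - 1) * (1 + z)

We need to factor z*13 - 13*z^3 + z^2*35 + z^4 - 36.
The factored form is (z - 9) * (-4 + z) * (z - 1) * (1 + z).
E) (z - 9) * (-4 + z) * (z - 1) * (1 + z)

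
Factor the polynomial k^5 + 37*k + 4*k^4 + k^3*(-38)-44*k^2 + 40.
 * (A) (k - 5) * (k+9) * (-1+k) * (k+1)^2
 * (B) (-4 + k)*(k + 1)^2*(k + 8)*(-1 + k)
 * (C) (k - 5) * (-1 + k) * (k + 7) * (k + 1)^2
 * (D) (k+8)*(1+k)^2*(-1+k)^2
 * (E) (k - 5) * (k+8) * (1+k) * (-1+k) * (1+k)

We need to factor k^5 + 37*k + 4*k^4 + k^3*(-38)-44*k^2 + 40.
The factored form is (k - 5) * (k+8) * (1+k) * (-1+k) * (1+k).
E) (k - 5) * (k+8) * (1+k) * (-1+k) * (1+k)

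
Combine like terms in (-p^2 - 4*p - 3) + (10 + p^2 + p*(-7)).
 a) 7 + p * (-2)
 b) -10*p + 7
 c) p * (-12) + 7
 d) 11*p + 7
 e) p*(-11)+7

Adding the polynomials and combining like terms:
(-p^2 - 4*p - 3) + (10 + p^2 + p*(-7))
= p*(-11)+7
e) p*(-11)+7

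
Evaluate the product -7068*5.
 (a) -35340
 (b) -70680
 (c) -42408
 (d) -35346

-7068 * 5 = -35340
a) -35340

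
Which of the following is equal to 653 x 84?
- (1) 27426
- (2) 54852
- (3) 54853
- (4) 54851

653 * 84 = 54852
2) 54852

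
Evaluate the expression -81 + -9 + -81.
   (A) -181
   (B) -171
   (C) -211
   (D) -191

First: -81 + -9 = -90
Then: -90 + -81 = -171
B) -171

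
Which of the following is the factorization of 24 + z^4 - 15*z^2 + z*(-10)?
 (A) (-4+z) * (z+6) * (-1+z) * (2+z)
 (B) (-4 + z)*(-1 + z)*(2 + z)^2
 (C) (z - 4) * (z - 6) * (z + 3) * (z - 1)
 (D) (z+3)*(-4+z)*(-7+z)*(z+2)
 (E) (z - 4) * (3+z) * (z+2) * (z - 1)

We need to factor 24 + z^4 - 15*z^2 + z*(-10).
The factored form is (z - 4) * (3+z) * (z+2) * (z - 1).
E) (z - 4) * (3+z) * (z+2) * (z - 1)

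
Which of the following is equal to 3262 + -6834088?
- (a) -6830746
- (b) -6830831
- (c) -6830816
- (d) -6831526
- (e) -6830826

3262 + -6834088 = -6830826
e) -6830826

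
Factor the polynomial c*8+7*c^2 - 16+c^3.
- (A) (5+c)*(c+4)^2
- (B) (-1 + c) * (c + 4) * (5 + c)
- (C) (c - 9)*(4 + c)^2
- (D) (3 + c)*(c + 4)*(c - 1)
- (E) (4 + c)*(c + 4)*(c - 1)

We need to factor c*8+7*c^2 - 16+c^3.
The factored form is (4 + c)*(c + 4)*(c - 1).
E) (4 + c)*(c + 4)*(c - 1)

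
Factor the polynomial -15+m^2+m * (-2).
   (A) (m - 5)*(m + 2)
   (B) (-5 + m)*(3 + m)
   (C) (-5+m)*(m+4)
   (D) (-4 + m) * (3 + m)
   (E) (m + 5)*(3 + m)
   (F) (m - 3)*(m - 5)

We need to factor -15+m^2+m * (-2).
The factored form is (-5 + m)*(3 + m).
B) (-5 + m)*(3 + m)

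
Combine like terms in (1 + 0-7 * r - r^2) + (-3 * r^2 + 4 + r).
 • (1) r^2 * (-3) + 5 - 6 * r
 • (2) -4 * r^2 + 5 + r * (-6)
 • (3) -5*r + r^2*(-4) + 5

Adding the polynomials and combining like terms:
(1 + 0 - 7*r - r^2) + (-3*r^2 + 4 + r)
= -4 * r^2 + 5 + r * (-6)
2) -4 * r^2 + 5 + r * (-6)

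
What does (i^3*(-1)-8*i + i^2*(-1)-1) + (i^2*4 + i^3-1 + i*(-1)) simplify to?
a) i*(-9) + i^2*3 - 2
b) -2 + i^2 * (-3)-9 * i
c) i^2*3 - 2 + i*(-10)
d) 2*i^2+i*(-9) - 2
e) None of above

Adding the polynomials and combining like terms:
(i^3*(-1) - 8*i + i^2*(-1) - 1) + (i^2*4 + i^3 - 1 + i*(-1))
= i*(-9) + i^2*3 - 2
a) i*(-9) + i^2*3 - 2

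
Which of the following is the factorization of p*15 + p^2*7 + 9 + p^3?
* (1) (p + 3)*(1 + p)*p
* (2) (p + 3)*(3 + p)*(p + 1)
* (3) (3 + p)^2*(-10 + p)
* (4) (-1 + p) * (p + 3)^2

We need to factor p*15 + p^2*7 + 9 + p^3.
The factored form is (p + 3)*(3 + p)*(p + 1).
2) (p + 3)*(3 + p)*(p + 1)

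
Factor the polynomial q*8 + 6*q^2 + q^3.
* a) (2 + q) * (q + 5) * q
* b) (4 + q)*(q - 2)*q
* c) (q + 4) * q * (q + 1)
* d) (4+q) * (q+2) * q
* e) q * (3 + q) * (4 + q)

We need to factor q*8 + 6*q^2 + q^3.
The factored form is (4+q) * (q+2) * q.
d) (4+q) * (q+2) * q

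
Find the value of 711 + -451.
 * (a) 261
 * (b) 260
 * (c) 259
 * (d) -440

711 + -451 = 260
b) 260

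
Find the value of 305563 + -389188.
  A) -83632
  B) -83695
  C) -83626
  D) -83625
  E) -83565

305563 + -389188 = -83625
D) -83625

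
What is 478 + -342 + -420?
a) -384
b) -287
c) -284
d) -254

First: 478 + -342 = 136
Then: 136 + -420 = -284
c) -284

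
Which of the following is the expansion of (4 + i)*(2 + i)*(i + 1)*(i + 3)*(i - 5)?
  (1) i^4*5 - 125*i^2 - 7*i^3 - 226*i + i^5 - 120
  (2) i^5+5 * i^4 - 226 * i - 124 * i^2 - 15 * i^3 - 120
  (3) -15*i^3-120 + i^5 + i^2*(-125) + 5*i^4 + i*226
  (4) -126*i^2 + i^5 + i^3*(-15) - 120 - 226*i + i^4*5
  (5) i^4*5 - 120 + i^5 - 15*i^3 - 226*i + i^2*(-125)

Expanding (4 + i)*(2 + i)*(i + 1)*(i + 3)*(i - 5):
= i^4*5 - 120 + i^5 - 15*i^3 - 226*i + i^2*(-125)
5) i^4*5 - 120 + i^5 - 15*i^3 - 226*i + i^2*(-125)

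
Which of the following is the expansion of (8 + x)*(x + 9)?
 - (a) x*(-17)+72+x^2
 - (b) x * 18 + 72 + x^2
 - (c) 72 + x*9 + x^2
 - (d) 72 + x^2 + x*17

Expanding (8 + x)*(x + 9):
= 72 + x^2 + x*17
d) 72 + x^2 + x*17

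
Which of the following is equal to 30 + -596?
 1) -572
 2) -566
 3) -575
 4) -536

30 + -596 = -566
2) -566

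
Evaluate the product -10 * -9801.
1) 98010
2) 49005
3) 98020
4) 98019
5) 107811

-10 * -9801 = 98010
1) 98010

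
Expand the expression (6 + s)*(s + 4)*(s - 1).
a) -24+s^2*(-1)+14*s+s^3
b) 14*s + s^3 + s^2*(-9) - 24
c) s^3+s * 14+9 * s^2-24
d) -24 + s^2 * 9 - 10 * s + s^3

Expanding (6 + s)*(s + 4)*(s - 1):
= s^3+s * 14+9 * s^2-24
c) s^3+s * 14+9 * s^2-24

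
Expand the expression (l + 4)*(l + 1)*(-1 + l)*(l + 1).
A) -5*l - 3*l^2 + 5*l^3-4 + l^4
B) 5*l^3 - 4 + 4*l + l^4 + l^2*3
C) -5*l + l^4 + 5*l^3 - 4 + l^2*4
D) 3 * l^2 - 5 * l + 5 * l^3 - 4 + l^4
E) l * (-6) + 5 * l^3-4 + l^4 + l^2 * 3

Expanding (l + 4)*(l + 1)*(-1 + l)*(l + 1):
= 3 * l^2 - 5 * l + 5 * l^3 - 4 + l^4
D) 3 * l^2 - 5 * l + 5 * l^3 - 4 + l^4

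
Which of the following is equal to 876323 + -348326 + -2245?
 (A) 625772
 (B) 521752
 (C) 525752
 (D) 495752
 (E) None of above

First: 876323 + -348326 = 527997
Then: 527997 + -2245 = 525752
C) 525752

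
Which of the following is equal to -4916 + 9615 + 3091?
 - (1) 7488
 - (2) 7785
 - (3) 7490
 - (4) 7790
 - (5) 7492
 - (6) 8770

First: -4916 + 9615 = 4699
Then: 4699 + 3091 = 7790
4) 7790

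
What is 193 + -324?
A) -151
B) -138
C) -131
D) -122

193 + -324 = -131
C) -131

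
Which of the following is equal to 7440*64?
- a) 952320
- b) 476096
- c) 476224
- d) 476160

7440 * 64 = 476160
d) 476160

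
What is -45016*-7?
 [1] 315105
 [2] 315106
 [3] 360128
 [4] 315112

-45016 * -7 = 315112
4) 315112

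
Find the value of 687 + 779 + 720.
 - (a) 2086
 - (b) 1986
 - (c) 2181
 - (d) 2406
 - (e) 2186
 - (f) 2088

First: 687 + 779 = 1466
Then: 1466 + 720 = 2186
e) 2186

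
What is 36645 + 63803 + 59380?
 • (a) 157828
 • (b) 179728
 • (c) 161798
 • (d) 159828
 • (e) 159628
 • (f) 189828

First: 36645 + 63803 = 100448
Then: 100448 + 59380 = 159828
d) 159828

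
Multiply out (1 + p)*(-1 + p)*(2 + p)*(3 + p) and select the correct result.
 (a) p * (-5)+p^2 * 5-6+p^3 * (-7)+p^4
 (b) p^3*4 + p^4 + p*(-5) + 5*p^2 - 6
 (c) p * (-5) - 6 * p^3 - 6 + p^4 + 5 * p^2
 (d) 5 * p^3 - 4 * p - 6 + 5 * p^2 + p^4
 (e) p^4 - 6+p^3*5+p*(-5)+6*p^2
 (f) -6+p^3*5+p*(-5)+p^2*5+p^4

Expanding (1 + p)*(-1 + p)*(2 + p)*(3 + p):
= -6+p^3*5+p*(-5)+p^2*5+p^4
f) -6+p^3*5+p*(-5)+p^2*5+p^4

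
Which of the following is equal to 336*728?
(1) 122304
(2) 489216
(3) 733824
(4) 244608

336 * 728 = 244608
4) 244608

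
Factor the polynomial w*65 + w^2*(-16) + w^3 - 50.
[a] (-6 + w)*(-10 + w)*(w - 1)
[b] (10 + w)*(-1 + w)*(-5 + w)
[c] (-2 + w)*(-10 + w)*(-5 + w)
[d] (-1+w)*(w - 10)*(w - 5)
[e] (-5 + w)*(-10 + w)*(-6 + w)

We need to factor w*65 + w^2*(-16) + w^3 - 50.
The factored form is (-1+w)*(w - 10)*(w - 5).
d) (-1+w)*(w - 10)*(w - 5)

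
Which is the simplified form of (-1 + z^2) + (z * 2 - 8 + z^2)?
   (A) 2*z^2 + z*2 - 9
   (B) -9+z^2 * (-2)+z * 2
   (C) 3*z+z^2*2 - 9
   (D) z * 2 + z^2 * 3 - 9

Adding the polynomials and combining like terms:
(-1 + z^2) + (z*2 - 8 + z^2)
= 2*z^2 + z*2 - 9
A) 2*z^2 + z*2 - 9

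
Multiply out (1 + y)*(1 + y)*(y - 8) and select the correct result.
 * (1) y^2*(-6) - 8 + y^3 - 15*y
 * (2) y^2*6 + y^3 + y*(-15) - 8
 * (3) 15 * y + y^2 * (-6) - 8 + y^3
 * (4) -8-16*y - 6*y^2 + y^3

Expanding (1 + y)*(1 + y)*(y - 8):
= y^2*(-6) - 8 + y^3 - 15*y
1) y^2*(-6) - 8 + y^3 - 15*y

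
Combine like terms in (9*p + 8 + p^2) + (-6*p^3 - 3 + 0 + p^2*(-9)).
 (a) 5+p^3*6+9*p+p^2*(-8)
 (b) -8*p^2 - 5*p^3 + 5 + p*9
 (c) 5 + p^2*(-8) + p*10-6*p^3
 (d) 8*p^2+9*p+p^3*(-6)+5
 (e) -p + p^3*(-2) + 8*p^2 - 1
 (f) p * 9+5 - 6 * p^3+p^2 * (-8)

Adding the polynomials and combining like terms:
(9*p + 8 + p^2) + (-6*p^3 - 3 + 0 + p^2*(-9))
= p * 9+5 - 6 * p^3+p^2 * (-8)
f) p * 9+5 - 6 * p^3+p^2 * (-8)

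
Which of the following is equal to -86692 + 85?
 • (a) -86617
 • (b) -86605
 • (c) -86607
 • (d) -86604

-86692 + 85 = -86607
c) -86607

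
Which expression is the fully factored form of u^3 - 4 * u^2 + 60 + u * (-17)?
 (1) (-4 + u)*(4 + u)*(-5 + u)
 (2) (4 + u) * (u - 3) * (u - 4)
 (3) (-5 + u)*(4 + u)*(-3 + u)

We need to factor u^3 - 4 * u^2 + 60 + u * (-17).
The factored form is (-5 + u)*(4 + u)*(-3 + u).
3) (-5 + u)*(4 + u)*(-3 + u)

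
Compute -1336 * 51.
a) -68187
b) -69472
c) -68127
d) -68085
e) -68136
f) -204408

-1336 * 51 = -68136
e) -68136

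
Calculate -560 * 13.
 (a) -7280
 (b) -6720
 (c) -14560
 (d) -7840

-560 * 13 = -7280
a) -7280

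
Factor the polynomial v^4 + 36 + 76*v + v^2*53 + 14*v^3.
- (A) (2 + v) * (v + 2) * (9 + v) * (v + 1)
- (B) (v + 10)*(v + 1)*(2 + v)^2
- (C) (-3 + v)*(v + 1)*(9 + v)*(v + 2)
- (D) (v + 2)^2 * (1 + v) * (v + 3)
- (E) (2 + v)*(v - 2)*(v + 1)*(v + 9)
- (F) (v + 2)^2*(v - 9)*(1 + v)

We need to factor v^4 + 36 + 76*v + v^2*53 + 14*v^3.
The factored form is (2 + v) * (v + 2) * (9 + v) * (v + 1).
A) (2 + v) * (v + 2) * (9 + v) * (v + 1)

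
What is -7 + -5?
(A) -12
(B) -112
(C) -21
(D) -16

-7 + -5 = -12
A) -12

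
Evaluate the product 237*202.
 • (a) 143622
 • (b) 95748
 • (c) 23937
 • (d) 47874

237 * 202 = 47874
d) 47874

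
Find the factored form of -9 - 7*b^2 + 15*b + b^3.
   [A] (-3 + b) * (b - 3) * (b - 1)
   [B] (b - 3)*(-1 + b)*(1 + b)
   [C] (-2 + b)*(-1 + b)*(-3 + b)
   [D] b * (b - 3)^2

We need to factor -9 - 7*b^2 + 15*b + b^3.
The factored form is (-3 + b) * (b - 3) * (b - 1).
A) (-3 + b) * (b - 3) * (b - 1)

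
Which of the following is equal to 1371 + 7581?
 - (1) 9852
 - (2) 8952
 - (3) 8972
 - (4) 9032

1371 + 7581 = 8952
2) 8952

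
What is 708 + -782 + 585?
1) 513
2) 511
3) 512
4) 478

First: 708 + -782 = -74
Then: -74 + 585 = 511
2) 511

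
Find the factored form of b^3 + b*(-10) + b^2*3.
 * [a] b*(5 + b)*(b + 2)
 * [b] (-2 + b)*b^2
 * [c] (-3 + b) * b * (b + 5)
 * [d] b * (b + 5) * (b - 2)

We need to factor b^3 + b*(-10) + b^2*3.
The factored form is b * (b + 5) * (b - 2).
d) b * (b + 5) * (b - 2)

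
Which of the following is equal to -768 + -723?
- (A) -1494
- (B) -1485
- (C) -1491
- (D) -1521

-768 + -723 = -1491
C) -1491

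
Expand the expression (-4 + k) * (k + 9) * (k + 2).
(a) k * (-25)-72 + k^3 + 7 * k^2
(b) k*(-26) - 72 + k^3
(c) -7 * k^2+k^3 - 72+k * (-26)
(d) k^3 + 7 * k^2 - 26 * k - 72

Expanding (-4 + k) * (k + 9) * (k + 2):
= k^3 + 7 * k^2 - 26 * k - 72
d) k^3 + 7 * k^2 - 26 * k - 72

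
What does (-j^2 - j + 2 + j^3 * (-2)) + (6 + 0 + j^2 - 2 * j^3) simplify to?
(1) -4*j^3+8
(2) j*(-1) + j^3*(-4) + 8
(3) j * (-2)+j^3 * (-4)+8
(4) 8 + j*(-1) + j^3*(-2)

Adding the polynomials and combining like terms:
(-j^2 - j + 2 + j^3*(-2)) + (6 + 0 + j^2 - 2*j^3)
= j*(-1) + j^3*(-4) + 8
2) j*(-1) + j^3*(-4) + 8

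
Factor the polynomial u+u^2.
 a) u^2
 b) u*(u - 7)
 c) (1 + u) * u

We need to factor u+u^2.
The factored form is (1 + u) * u.
c) (1 + u) * u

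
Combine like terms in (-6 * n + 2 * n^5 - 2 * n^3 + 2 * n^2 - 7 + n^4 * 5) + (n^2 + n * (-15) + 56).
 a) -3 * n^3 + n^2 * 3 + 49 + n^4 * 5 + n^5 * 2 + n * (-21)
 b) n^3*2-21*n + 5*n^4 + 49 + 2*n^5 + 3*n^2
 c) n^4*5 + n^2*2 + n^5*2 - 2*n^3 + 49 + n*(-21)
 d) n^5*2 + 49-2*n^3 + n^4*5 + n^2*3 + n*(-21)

Adding the polynomials and combining like terms:
(-6*n + 2*n^5 - 2*n^3 + 2*n^2 - 7 + n^4*5) + (n^2 + n*(-15) + 56)
= n^5*2 + 49-2*n^3 + n^4*5 + n^2*3 + n*(-21)
d) n^5*2 + 49-2*n^3 + n^4*5 + n^2*3 + n*(-21)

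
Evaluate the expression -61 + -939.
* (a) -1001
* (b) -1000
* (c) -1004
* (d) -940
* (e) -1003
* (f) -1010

-61 + -939 = -1000
b) -1000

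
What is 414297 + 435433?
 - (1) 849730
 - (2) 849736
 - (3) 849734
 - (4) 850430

414297 + 435433 = 849730
1) 849730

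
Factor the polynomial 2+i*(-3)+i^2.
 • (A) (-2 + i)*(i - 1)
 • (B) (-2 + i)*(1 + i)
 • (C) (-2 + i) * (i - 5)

We need to factor 2+i*(-3)+i^2.
The factored form is (-2 + i)*(i - 1).
A) (-2 + i)*(i - 1)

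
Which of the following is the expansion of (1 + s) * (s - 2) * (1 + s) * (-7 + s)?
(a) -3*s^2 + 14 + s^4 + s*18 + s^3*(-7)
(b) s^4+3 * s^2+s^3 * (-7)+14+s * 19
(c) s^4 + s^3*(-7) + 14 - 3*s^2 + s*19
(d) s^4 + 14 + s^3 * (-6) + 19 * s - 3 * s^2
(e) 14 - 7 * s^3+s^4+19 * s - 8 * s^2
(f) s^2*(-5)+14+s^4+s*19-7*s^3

Expanding (1 + s) * (s - 2) * (1 + s) * (-7 + s):
= s^4 + s^3*(-7) + 14 - 3*s^2 + s*19
c) s^4 + s^3*(-7) + 14 - 3*s^2 + s*19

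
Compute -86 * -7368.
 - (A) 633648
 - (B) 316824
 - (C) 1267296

-86 * -7368 = 633648
A) 633648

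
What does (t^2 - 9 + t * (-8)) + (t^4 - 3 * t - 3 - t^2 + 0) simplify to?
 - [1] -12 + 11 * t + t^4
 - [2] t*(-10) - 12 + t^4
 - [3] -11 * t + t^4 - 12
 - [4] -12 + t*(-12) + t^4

Adding the polynomials and combining like terms:
(t^2 - 9 + t*(-8)) + (t^4 - 3*t - 3 - t^2 + 0)
= -11 * t + t^4 - 12
3) -11 * t + t^4 - 12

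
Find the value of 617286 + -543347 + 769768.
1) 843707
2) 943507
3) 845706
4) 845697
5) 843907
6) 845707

First: 617286 + -543347 = 73939
Then: 73939 + 769768 = 843707
1) 843707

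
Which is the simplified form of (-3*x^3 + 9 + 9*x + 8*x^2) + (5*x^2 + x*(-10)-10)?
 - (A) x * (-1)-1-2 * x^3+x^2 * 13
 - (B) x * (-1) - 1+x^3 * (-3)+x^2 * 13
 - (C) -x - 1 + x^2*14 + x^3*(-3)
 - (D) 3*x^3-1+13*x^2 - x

Adding the polynomials and combining like terms:
(-3*x^3 + 9 + 9*x + 8*x^2) + (5*x^2 + x*(-10) - 10)
= x * (-1) - 1+x^3 * (-3)+x^2 * 13
B) x * (-1) - 1+x^3 * (-3)+x^2 * 13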